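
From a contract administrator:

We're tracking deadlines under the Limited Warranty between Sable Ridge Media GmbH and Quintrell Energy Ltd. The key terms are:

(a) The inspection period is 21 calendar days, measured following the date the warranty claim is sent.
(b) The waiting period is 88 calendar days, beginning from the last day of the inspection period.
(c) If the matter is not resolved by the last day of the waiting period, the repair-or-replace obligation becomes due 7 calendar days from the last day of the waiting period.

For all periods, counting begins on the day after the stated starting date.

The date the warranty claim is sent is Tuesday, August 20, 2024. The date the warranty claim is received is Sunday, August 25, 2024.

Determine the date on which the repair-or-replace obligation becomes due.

The last day of the inspection period: 21 calendar days after August 20, 2024 is September 10, 2024.
The last day of the waiting period: September 10, 2024 + 88 days = December 7, 2024.
Adding 7 calendar days to December 7, 2024 gives December 14, 2024, which is the date on which the repair-or-replace obligation becomes due.

December 14, 2024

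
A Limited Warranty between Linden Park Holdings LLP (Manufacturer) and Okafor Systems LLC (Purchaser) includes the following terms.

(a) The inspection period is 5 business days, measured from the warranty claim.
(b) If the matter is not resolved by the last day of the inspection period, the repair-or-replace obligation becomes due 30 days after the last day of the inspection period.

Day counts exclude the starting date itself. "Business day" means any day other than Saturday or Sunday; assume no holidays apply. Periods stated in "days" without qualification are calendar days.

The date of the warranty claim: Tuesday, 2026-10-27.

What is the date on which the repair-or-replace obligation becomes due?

The last day of the inspection period: 5 business days after Tuesday, 2026-10-27, skipping weekends — Oct 28, Oct 29, Oct 30, Nov 2, Nov 3 — lands on Tuesday, 2026-11-03.
Adding 30 calendar days to 2026-11-03 gives 2026-12-03, which is the date on which the repair-or-replace obligation becomes due.

2026-12-03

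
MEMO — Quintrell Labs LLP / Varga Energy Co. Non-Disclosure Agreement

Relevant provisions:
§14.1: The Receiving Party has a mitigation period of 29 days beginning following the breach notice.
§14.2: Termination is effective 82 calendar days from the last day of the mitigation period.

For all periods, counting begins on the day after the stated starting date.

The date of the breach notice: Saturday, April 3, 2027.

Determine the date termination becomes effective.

The last day of the mitigation period: April 3, 2027 + 29 days = May 2, 2027.
The date termination becomes effective: 82 calendar days after May 2, 2027 is July 23, 2027.

July 23, 2027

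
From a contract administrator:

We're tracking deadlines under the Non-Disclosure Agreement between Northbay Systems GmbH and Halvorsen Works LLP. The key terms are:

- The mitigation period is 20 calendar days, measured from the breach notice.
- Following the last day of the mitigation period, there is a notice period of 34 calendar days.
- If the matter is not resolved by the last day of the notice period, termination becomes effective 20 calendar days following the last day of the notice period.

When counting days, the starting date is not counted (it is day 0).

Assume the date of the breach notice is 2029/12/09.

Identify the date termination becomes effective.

Adding 20 calendar days to 2029/12/09 gives 2029/12/29, which is the last day of the mitigation period.
The last day of the notice period: 34 calendar days after 2029/12/29 is 2030/02/01.
The date termination becomes effective: 2030/02/01 + 20 days = 2030/02/21.

2030/02/21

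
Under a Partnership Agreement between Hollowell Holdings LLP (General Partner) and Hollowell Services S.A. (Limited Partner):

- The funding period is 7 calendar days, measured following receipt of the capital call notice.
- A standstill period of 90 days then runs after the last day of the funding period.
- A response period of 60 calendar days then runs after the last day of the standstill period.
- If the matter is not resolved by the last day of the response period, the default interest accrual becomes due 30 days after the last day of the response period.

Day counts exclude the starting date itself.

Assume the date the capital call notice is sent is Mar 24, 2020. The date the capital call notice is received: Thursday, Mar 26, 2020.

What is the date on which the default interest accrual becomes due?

The last day of the funding period: 7 calendar days after Mar 26, 2020 is Apr 2, 2020.
The last day of the standstill period: 90 calendar days after Apr 2, 2020 is Jul 1, 2020.
Adding 60 calendar days to Jul 1, 2020 gives Aug 30, 2020, which is the last day of the response period.
Adding 30 calendar days to Aug 30, 2020 gives Sep 29, 2020, which is the date on which the default interest accrual becomes due.

Sep 29, 2020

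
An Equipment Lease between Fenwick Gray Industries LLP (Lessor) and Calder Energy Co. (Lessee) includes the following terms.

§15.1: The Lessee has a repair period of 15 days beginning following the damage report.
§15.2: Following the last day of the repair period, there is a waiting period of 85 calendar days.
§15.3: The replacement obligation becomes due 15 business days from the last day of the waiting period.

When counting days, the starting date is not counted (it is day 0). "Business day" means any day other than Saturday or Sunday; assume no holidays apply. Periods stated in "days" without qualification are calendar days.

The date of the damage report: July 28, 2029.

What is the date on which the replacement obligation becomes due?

November 26, 2029

The last day of the repair period: July 28, 2029 + 15 days = August 12, 2029.
Adding 85 calendar days to August 12, 2029 gives November 5, 2029, which is the last day of the waiting period.
The date on which the replacement obligation becomes due: 15 business days after Monday, November 5, 2029, skipping weekends — Nov 6, Nov 7, Nov 8, Nov 9, …, Nov 22, Nov 23, Nov 26 — lands on Monday, November 26, 2029.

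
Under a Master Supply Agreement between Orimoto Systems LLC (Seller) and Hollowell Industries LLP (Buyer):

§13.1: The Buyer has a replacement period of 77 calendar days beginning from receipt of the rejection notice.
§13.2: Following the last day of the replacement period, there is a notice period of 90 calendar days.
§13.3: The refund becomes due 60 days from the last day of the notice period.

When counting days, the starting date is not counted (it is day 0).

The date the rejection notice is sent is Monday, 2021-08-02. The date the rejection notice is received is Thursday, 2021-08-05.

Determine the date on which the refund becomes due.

Adding 77 calendar days to 2021-08-05 gives 2021-10-21, which is the last day of the replacement period.
The last day of the notice period: 90 calendar days after 2021-10-21 is 2022-01-19.
The date on which the refund becomes due: 2022-01-19 + 60 days = 2022-03-20.

2022-03-20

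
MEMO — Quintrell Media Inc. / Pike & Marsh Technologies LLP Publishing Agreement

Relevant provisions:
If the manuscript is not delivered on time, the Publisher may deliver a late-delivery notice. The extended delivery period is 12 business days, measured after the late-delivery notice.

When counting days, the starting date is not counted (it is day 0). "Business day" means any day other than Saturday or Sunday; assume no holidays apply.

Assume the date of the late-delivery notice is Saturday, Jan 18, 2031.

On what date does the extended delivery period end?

The last day of the extended delivery period: counting 12 business days from Saturday, Jan 18, 2031 (Jan 20, Jan 21, Jan 22, Jan 23, …, Jan 31, Feb 3, Feb 4, skipping weekends) reaches Tuesday, Feb 4, 2031.

Feb 4, 2031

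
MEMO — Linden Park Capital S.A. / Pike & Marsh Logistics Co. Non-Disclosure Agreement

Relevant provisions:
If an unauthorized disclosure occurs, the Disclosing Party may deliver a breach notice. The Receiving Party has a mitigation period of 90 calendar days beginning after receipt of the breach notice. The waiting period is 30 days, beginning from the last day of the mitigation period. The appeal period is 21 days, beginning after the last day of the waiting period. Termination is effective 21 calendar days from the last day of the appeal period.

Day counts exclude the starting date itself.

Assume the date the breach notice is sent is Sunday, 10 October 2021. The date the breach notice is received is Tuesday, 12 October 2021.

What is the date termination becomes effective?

23 March 2022

The last day of the mitigation period: 90 calendar days after 12 October 2021 is 10 January 2022.
The last day of the waiting period: 30 calendar days after 10 January 2022 is 9 February 2022.
Adding 21 calendar days to 9 February 2022 gives 2 March 2022, which is the last day of the appeal period.
Adding 21 calendar days to 2 March 2022 gives 23 March 2022, which is the date termination becomes effective.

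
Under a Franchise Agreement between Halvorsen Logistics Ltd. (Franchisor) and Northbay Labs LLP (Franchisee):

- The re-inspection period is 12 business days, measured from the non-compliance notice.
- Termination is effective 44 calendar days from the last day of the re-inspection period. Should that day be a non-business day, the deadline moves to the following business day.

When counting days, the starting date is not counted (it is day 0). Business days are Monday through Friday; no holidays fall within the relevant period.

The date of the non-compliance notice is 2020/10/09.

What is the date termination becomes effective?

2020/12/10

The last day of the re-inspection period: counting 12 business days from Friday, 2020/10/09 (Oct 12, Oct 13, Oct 14, Oct 15, …, Oct 23, Oct 26, Oct 27, skipping weekends) reaches Tuesday, 2020/10/27.
Adding 44 calendar days to 2020/10/27 gives 2020/12/10, which is the date termination becomes effective. 2020/12/10 is a Thursday, so no roll-forward applies.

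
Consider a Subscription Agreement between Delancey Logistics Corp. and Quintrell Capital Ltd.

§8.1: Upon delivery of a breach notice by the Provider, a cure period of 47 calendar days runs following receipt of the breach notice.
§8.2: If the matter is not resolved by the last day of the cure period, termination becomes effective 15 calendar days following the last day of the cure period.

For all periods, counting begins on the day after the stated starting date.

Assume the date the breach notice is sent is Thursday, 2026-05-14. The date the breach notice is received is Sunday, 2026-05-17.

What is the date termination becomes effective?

The last day of the cure period: 2026-05-17 + 47 days = 2026-07-03.
The date termination becomes effective: 15 calendar days after 2026-07-03 is 2026-07-18.

2026-07-18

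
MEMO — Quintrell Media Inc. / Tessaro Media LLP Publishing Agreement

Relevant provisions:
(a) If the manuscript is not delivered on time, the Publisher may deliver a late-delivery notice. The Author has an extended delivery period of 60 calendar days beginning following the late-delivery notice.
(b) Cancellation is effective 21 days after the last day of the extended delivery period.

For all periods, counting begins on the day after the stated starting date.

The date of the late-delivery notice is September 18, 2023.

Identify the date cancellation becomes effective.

December 8, 2023

The last day of the extended delivery period: September 18, 2023 + 60 days = November 17, 2023.
Adding 21 calendar days to November 17, 2023 gives December 8, 2023, which is the date cancellation becomes effective.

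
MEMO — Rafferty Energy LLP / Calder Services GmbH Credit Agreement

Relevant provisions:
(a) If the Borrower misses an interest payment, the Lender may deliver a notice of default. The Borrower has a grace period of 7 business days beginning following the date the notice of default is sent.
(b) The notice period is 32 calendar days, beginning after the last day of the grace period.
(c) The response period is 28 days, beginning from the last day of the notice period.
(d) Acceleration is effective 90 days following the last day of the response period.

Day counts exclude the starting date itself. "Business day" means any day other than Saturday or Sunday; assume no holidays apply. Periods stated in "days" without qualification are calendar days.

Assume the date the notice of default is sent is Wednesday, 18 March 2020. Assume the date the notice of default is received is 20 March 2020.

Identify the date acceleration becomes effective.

24 August 2020

The last day of the grace period: 7 business days after Wednesday, 18 March 2020, skipping weekends — Mar 19, Mar 20, Mar 23, Mar 24, Mar 25, Mar 26, Mar 27 — lands on Friday, 27 March 2020.
The last day of the notice period: 27 March 2020 + 32 days = 28 April 2020.
Adding 28 calendar days to 28 April 2020 gives 26 May 2020, which is the last day of the response period.
The date acceleration becomes effective: 26 May 2020 + 90 days = 24 August 2020.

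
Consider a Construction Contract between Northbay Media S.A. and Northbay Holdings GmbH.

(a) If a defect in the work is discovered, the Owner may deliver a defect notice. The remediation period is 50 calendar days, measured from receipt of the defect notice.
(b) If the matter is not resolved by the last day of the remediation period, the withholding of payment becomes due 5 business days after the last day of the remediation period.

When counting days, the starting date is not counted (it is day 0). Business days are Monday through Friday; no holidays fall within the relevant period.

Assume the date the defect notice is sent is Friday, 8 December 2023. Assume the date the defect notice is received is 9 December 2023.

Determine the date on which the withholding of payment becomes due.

Adding 50 calendar days to 9 December 2023 gives 28 January 2024, which is the last day of the remediation period.
The date on which the withholding of payment becomes due: 5 business days after Sunday, 28 January 2024, skipping weekends — Jan 29, Jan 30, Jan 31, Feb 1, Feb 2 — lands on Friday, 2 February 2024.

2 February 2024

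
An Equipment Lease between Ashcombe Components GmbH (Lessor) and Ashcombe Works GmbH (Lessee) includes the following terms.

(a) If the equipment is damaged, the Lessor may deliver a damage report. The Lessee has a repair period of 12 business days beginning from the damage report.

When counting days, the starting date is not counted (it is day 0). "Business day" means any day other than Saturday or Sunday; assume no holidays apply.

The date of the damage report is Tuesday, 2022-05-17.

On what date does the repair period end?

2022-06-02

The last day of the repair period: counting 12 business days from Tuesday, 2022-05-17 (May 18, May 19, May 20, May 23, …, May 31, Jun 1, Jun 2, skipping weekends) reaches Thursday, 2022-06-02.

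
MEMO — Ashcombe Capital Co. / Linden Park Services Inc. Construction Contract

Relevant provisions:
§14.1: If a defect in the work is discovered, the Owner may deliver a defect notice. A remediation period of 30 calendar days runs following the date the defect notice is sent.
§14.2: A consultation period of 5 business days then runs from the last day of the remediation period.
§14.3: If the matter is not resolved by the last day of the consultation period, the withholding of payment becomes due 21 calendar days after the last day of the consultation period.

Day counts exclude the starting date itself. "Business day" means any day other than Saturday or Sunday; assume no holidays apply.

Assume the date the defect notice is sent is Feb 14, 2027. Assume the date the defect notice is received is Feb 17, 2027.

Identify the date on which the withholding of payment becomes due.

The last day of the remediation period: 30 calendar days after Feb 14, 2027 is Mar 16, 2027.
The last day of the consultation period: 5 business days after Tuesday, Mar 16, 2027, skipping weekends — Mar 17, Mar 18, Mar 19, Mar 22, Mar 23 — lands on Tuesday, Mar 23, 2027.
Adding 21 calendar days to Mar 23, 2027 gives Apr 13, 2027, which is the date on which the withholding of payment becomes due.

Apr 13, 2027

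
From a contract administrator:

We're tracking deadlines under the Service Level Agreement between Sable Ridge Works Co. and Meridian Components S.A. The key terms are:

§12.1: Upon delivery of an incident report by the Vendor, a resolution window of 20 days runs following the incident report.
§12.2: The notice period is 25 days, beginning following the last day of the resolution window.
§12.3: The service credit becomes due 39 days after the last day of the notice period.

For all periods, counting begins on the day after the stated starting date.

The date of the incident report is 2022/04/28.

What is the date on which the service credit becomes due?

2022/07/21

The last day of the resolution window: 2022/04/28 + 20 days = 2022/05/18.
The last day of the notice period: 25 calendar days after 2022/05/18 is 2022/06/12.
The date on which the service credit becomes due: 39 calendar days after 2022/06/12 is 2022/07/21.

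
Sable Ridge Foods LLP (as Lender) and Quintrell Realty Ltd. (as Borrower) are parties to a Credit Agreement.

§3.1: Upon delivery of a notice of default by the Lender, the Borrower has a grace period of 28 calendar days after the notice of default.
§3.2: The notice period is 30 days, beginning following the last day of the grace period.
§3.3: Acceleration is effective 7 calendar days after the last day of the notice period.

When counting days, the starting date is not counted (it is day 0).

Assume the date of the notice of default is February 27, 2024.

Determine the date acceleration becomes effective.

May 2, 2024

The last day of the grace period: February 27, 2024 + 28 days = March 26, 2024.
The last day of the notice period: March 26, 2024 + 30 days = April 25, 2024.
The date acceleration becomes effective: April 25, 2024 + 7 days = May 2, 2024.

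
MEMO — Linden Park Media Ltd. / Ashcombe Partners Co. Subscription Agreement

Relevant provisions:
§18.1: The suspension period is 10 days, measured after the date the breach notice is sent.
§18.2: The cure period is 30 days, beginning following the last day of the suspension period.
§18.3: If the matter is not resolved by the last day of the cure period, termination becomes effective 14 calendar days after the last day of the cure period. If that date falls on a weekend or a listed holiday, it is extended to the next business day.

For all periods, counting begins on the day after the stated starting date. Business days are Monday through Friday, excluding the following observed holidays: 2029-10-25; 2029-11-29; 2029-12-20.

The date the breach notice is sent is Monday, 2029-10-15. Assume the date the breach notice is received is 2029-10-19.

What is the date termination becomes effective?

The last day of the suspension period: 2029-10-15 + 10 days = 2029-10-25.
Adding 30 calendar days to 2029-10-25 gives 2029-11-24, which is the last day of the cure period.
Adding 14 calendar days to 2029-11-24 gives 2029-12-08, which is the date termination becomes effective. That falls on a Saturday, so it rolls to the next business day, Monday, 2029-12-10.

2029-12-10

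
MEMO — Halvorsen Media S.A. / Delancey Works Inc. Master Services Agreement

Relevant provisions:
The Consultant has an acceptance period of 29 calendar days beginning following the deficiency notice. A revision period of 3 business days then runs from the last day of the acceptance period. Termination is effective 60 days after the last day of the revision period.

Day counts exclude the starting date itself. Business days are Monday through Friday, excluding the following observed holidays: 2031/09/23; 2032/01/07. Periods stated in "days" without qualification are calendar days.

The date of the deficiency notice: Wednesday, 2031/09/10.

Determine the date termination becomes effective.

2031/12/13

Adding 29 calendar days to 2031/09/10 gives 2031/10/09, which is the last day of the acceptance period.
The last day of the revision period: counting 3 business days from Thursday, 2031/10/09 (Oct 10, Oct 13, Oct 14, skipping weekends) reaches Tuesday, 2031/10/14.
The date termination becomes effective: 2031/10/14 + 60 days = 2031/12/13.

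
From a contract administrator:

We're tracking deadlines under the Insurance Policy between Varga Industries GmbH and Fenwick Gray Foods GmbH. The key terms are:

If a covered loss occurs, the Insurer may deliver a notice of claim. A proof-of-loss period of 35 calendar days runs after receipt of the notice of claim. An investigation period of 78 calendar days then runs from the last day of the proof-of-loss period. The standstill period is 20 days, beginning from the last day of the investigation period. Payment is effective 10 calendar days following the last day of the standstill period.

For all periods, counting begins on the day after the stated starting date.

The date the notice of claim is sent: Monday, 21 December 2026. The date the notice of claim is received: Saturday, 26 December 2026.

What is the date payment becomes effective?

The last day of the proof-of-loss period: 26 December 2026 + 35 days = 30 January 2027.
The last day of the investigation period: 78 calendar days after 30 January 2027 is 18 April 2027.
The last day of the standstill period: 18 April 2027 + 20 days = 8 May 2027.
Adding 10 calendar days to 8 May 2027 gives 18 May 2027, which is the date payment becomes effective.

18 May 2027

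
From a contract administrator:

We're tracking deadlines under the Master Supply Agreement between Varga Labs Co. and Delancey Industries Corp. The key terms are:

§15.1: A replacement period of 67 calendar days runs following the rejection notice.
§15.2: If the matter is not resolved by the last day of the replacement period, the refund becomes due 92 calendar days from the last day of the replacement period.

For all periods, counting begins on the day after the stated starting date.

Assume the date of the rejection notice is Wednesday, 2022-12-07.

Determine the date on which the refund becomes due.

2023-05-15

Adding 67 calendar days to 2022-12-07 gives 2023-02-12, which is the last day of the replacement period.
The date on which the refund becomes due: 92 calendar days after 2023-02-12 is 2023-05-15.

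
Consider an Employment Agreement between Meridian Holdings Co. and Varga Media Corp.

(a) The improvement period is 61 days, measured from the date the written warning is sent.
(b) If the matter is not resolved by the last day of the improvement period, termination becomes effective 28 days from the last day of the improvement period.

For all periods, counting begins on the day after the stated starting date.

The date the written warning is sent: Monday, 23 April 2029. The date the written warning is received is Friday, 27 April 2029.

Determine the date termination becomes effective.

21 July 2029

The last day of the improvement period: 23 April 2029 + 61 days = 23 June 2029.
The date termination becomes effective: 23 June 2029 + 28 days = 21 July 2029.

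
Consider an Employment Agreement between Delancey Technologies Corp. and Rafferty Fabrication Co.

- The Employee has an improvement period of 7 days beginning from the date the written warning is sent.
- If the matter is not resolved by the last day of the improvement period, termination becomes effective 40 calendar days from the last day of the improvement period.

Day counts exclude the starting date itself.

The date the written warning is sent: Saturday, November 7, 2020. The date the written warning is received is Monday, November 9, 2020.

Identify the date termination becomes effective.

The last day of the improvement period: November 7, 2020 + 7 days = November 14, 2020.
The date termination becomes effective: 40 calendar days after November 14, 2020 is December 24, 2020.

December 24, 2020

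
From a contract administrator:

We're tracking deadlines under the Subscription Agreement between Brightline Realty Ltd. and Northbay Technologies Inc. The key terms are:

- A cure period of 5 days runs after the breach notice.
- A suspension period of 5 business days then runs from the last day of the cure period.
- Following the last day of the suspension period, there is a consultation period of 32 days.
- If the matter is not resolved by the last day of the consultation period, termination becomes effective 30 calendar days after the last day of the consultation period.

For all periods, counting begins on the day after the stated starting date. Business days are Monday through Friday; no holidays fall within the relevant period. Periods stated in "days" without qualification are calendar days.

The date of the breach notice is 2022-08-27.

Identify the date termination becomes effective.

2022-11-09

Adding 5 calendar days to 2022-08-27 gives 2022-09-01, which is the last day of the cure period.
The last day of the suspension period: 5 business days after Thursday, 2022-09-01, skipping weekends — Sep 2, Sep 5, Sep 6, Sep 7, Sep 8 — lands on Thursday, 2022-09-08.
The last day of the consultation period: 2022-09-08 + 32 days = 2022-10-10.
Adding 30 calendar days to 2022-10-10 gives 2022-11-09, which is the date termination becomes effective.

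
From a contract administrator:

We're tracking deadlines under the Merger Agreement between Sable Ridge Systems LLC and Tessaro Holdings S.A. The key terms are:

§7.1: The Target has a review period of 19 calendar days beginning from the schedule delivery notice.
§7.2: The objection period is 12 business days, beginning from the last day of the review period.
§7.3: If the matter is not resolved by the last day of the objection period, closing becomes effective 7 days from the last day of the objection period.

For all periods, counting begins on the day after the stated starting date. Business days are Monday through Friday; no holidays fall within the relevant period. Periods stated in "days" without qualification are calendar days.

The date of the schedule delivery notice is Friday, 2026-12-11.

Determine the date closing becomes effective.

2027-01-22

Adding 19 calendar days to 2026-12-11 gives 2026-12-30, which is the last day of the review period.
The last day of the objection period: counting 12 business days from Wednesday, 2026-12-30 (Dec 31, Jan 1, Jan 4, Jan 5, …, Jan 13, Jan 14, Jan 15, skipping weekends) reaches Friday, 2027-01-15.
The date closing becomes effective: 2027-01-15 + 7 days = 2027-01-22.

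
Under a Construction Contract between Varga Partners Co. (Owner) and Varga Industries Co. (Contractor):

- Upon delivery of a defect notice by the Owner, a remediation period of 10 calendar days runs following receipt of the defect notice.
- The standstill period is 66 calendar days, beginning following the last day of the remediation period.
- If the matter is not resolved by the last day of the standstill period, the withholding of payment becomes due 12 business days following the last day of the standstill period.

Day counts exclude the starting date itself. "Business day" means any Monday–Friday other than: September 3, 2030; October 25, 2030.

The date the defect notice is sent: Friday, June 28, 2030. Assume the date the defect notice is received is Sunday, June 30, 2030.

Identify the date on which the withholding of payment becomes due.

October 1, 2030

Adding 10 calendar days to June 30, 2030 gives July 10, 2030, which is the last day of the remediation period.
The last day of the standstill period: July 10, 2030 + 66 days = September 14, 2030.
The date on which the withholding of payment becomes due: counting 12 business days from Saturday, September 14, 2030 (Sep 16, Sep 17, Sep 18, Sep 19, …, Sep 27, Sep 30, Oct 1, skipping weekends) reaches Tuesday, October 1, 2030.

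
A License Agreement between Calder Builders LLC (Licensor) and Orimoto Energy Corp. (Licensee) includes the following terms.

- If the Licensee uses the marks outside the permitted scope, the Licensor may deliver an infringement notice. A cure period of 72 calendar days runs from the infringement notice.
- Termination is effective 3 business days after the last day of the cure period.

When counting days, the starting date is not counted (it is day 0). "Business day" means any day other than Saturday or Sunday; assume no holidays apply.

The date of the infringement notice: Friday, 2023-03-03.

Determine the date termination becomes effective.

Adding 72 calendar days to 2023-03-03 gives 2023-05-14, which is the last day of the cure period.
From Sunday, 2023-05-14, 3 business days (May 15, May 16, May 17, skipping weekends) brings us to Wednesday, 2023-05-17, which is the date termination becomes effective.

2023-05-17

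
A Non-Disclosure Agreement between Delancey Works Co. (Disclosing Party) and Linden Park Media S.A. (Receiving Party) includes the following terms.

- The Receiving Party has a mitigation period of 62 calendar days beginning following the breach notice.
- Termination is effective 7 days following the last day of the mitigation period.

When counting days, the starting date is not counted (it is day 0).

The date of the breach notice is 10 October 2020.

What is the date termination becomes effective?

Adding 62 calendar days to 10 October 2020 gives 11 December 2020, which is the last day of the mitigation period.
The date termination becomes effective: 11 December 2020 + 7 days = 18 December 2020.

18 December 2020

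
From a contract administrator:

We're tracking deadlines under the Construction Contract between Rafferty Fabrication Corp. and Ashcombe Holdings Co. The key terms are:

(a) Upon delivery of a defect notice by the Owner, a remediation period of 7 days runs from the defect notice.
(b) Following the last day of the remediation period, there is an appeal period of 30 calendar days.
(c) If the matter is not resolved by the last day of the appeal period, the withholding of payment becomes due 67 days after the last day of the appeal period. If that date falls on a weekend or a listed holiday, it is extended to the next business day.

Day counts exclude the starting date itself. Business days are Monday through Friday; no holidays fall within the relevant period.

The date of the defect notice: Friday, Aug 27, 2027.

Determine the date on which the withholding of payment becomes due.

Dec 9, 2027

Adding 7 calendar days to Aug 27, 2027 gives Sep 3, 2027, which is the last day of the remediation period.
Adding 30 calendar days to Sep 3, 2027 gives Oct 3, 2027, which is the last day of the appeal period.
Adding 67 calendar days to Oct 3, 2027 gives Dec 9, 2027, which is the date on which the withholding of payment becomes due. Dec 9, 2027 is a Thursday, so no roll-forward applies.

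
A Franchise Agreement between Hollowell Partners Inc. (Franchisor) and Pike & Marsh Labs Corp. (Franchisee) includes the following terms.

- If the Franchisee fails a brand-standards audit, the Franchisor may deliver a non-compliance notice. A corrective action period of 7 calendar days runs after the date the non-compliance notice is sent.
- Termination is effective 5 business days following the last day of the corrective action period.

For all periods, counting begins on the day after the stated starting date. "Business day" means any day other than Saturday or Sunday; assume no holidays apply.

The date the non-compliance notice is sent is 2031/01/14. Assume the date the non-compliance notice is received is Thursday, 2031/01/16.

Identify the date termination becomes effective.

2031/01/28

The last day of the corrective action period: 2031/01/14 + 7 days = 2031/01/21.
The date termination becomes effective: 5 business days after Tuesday, 2031/01/21, skipping weekends — Jan 22, Jan 23, Jan 24, Jan 27, Jan 28 — lands on Tuesday, 2031/01/28.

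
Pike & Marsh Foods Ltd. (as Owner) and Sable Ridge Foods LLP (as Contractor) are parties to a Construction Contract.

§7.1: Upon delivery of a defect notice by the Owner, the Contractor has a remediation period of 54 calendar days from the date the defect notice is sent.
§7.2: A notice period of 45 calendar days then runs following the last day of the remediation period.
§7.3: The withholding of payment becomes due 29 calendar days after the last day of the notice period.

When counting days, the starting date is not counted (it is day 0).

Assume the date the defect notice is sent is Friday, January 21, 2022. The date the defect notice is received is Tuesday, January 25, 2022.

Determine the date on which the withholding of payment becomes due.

May 29, 2022

Adding 54 calendar days to January 21, 2022 gives March 16, 2022, which is the last day of the remediation period.
The last day of the notice period: March 16, 2022 + 45 days = April 30, 2022.
The date on which the withholding of payment becomes due: 29 calendar days after April 30, 2022 is May 29, 2022.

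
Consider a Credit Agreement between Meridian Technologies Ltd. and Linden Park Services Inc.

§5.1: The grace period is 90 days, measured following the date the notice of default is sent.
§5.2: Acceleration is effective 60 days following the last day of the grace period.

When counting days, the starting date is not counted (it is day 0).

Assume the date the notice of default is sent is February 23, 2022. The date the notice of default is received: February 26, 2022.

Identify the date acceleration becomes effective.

July 23, 2022

The last day of the grace period: February 23, 2022 + 90 days = May 24, 2022.
The date acceleration becomes effective: May 24, 2022 + 60 days = July 23, 2022.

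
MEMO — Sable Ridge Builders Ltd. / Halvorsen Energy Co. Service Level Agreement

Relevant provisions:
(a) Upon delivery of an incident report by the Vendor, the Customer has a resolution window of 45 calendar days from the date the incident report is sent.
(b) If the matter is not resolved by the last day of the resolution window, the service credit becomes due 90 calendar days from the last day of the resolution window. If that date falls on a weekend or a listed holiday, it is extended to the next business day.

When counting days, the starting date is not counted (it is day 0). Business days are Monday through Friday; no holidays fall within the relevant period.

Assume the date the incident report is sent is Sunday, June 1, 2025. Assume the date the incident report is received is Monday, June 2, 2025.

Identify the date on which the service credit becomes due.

October 14, 2025

Adding 45 calendar days to June 1, 2025 gives July 16, 2025, which is the last day of the resolution window.
Adding 90 calendar days to July 16, 2025 gives October 14, 2025, which is the date on which the service credit becomes due. October 14, 2025 is a Tuesday, so no roll-forward applies.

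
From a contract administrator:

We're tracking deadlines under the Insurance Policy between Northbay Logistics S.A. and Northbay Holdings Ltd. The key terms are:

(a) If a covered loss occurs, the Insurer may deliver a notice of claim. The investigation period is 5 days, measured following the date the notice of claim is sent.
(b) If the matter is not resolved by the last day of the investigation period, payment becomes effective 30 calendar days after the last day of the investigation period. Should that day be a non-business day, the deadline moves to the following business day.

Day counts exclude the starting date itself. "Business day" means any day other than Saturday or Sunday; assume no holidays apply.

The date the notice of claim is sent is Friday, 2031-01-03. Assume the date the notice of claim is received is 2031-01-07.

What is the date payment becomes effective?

2031-02-07

The last day of the investigation period: 5 calendar days after 2031-01-03 is 2031-01-08.
The date payment becomes effective: 2031-01-08 + 30 days = 2031-02-07. 2031-02-07 is a Friday, so no roll-forward applies.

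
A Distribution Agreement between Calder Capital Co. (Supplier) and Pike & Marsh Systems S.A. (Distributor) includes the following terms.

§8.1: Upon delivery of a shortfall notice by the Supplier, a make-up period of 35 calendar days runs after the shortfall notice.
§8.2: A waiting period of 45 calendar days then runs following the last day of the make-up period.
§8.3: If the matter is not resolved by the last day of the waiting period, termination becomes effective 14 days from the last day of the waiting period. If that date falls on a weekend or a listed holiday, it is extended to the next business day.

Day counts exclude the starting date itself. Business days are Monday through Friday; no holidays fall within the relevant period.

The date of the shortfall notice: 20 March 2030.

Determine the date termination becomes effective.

The last day of the make-up period: 35 calendar days after 20 March 2030 is 24 April 2030.
The last day of the waiting period: 24 April 2030 + 45 days = 8 June 2030.
The date termination becomes effective: 8 June 2030 + 14 days = 22 June 2030. That falls on a Saturday, so it rolls to the next business day, Monday, 24 June 2030.

24 June 2030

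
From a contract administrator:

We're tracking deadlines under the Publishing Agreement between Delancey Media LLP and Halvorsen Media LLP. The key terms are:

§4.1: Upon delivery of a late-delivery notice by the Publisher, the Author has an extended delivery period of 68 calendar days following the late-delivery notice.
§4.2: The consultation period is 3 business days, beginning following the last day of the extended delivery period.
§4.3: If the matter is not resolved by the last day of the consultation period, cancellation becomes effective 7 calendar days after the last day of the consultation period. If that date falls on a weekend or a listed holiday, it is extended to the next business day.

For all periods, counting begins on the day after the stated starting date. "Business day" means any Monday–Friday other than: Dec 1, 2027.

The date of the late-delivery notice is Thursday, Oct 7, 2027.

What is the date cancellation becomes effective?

Dec 24, 2027

The last day of the extended delivery period: Oct 7, 2027 + 68 days = Dec 14, 2027.
The last day of the consultation period: counting 3 business days from Tuesday, Dec 14, 2027 (Dec 15, Dec 16, Dec 17, skipping weekends) reaches Friday, Dec 17, 2027.
The date cancellation becomes effective: Dec 17, 2027 + 7 days = Dec 24, 2027. Dec 24, 2027 is a Friday and is not a listed holiday, so no roll-forward applies.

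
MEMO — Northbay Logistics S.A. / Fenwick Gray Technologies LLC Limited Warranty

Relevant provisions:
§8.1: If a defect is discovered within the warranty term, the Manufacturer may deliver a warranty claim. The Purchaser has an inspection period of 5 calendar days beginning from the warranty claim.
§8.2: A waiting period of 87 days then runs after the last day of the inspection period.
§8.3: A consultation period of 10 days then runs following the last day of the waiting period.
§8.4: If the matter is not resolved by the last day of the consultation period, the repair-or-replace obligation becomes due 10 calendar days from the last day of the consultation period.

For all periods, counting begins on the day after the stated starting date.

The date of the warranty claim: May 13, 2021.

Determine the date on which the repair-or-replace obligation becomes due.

Sep 2, 2021

The last day of the inspection period: May 13, 2021 + 5 days = May 18, 2021.
Adding 87 calendar days to May 18, 2021 gives Aug 13, 2021, which is the last day of the waiting period.
Adding 10 calendar days to Aug 13, 2021 gives Aug 23, 2021, which is the last day of the consultation period.
The date on which the repair-or-replace obligation becomes due: 10 calendar days after Aug 23, 2021 is Sep 2, 2021.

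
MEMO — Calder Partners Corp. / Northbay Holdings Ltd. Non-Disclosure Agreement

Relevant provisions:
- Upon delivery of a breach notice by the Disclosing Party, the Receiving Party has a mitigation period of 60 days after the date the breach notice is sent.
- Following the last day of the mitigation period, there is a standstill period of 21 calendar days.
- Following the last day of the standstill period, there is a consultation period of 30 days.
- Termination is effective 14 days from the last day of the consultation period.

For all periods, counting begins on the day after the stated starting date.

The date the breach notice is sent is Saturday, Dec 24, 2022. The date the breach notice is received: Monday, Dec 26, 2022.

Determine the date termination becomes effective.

Apr 28, 2023

The last day of the mitigation period: Dec 24, 2022 + 60 days = Feb 22, 2023.
The last day of the standstill period: 21 calendar days after Feb 22, 2023 is Mar 15, 2023.
Adding 30 calendar days to Mar 15, 2023 gives Apr 14, 2023, which is the last day of the consultation period.
The date termination becomes effective: Apr 14, 2023 + 14 days = Apr 28, 2023.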